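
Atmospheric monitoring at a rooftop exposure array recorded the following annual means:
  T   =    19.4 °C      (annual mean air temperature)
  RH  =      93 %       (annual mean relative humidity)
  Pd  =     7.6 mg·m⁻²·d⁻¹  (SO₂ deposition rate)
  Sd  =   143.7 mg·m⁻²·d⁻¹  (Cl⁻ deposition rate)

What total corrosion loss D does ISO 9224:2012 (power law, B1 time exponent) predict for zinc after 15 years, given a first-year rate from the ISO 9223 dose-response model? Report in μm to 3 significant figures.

zinc: T>10 °C ⇒ hinge -0.071·(19.4−10) = -0.6674
  SO₂ term: 0.0129·7.6^0.44·exp(0.046·93-0.6674) = 1.165
  Cl⁻ term: 0.0175·143.7^0.57·exp(0.008·93+0.085·19.4) = 3.251
  r_corr = 1.165 + 3.251 = 4.416 μm/a
Long-term exponent b (ISO 9224 Table 2, B1) = 0.813
  D(15) = 4.416 × 15^0.813 = 4.416 × 9.04 = 39.92 μm

D(15) = 39.9 μm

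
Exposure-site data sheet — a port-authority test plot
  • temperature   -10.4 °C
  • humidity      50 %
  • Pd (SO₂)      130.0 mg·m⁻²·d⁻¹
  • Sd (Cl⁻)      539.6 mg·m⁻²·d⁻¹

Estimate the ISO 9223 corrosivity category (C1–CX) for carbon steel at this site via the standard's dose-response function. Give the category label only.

carbon steel: f(T) = +0.150·(T−10) [T≤10 °C] = -3.0600
  sulphur-dioxide contribution → 2.835 μm/a
  chloride contribution → 17.31 μm/a
  ⇒ r_corr(carbon steel) = 20.15 μm/a
Category bounds: 1.3…25 μm/a bracket r_corr ⇒ C2

C2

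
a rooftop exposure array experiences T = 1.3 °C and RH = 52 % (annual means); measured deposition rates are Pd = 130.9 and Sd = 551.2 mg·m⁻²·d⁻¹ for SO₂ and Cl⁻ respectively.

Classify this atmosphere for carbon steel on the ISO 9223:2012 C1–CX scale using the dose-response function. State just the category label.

C3

carbon steel: T≤10 °C ⇒ hinge +0.150·(1.3−10) = -1.3050
  SO₂ term: 1.77·130.9^0.52·exp(0.02·52-1.3050) = 17.13
  Cl⁻ term: 0.102·551.2^0.62·exp(0.033·52+0.04·1.3) = 29.93
  r_corr = 17.13 + 29.93 = 47.05 μm/a
ISO 9223 Table 2 (carbon steel): 25 < 47.1 ≤ 50 μm/a ⇒ C3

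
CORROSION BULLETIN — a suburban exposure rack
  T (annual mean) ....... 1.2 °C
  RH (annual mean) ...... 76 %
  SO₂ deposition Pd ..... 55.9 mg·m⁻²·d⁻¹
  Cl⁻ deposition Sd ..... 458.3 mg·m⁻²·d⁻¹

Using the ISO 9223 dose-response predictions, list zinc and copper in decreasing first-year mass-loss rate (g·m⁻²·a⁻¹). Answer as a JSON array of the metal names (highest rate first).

zinc: f(T) = +0.038·(T−10) [T≤10 °C] = -0.3344
  SO₂ term: 0.0129·55.9^0.44·exp(0.046·76-0.3344) = 1.789
  Sd branch = 0.0175·Sd^0.57·e^(0.008·RH+0.085·T) = 1.17 μm/a
  r_corr = 1.789 + 1.17 = 2.959 μm/a
  mass loss = 2.959 μm/a × 7.14 g/cm³ = 21.13 g·m⁻²·a⁻¹
copper: T≤10 °C ⇒ hinge +0.126·(1.2−10) = -1.1088
  SO₂ term: 0.0053·55.9^0.26·exp(0.059·76-1.1088) = 0.441
  Sd branch = 0.01025·Sd^0.27·e^(0.036·RH+0.049·T) = 0.877 μm/a
  sum: 0.441 + 0.877 → r_corr = 1.318 μm/a
  mass loss = 1.318 μm/a × 8.96 g/cm³ = 11.81 g·m⁻²·a⁻¹
Ordering by g·m⁻²·a⁻¹: zinc (21.1) > copper (11.8)

["zinc", "copper"]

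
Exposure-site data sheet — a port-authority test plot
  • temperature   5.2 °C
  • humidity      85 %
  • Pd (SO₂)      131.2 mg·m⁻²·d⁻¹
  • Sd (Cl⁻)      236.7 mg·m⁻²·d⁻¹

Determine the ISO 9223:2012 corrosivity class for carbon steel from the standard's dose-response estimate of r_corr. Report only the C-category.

carbon steel: T≤10 °C ⇒ hinge +0.150·(5.2−10) = -0.7200
  SO₂ term: 1.77·131.2^0.52·exp(0.02·85-0.7200) = 59.55
  Cl⁻ term: 0.102·236.7^0.62·exp(0.033·85+0.04·5.2) = 61.54
  r_corr = 59.55 + 61.54 = 121.1 μm/a
121 μm/a falls in (80, 200] for carbon steel → category C5

C5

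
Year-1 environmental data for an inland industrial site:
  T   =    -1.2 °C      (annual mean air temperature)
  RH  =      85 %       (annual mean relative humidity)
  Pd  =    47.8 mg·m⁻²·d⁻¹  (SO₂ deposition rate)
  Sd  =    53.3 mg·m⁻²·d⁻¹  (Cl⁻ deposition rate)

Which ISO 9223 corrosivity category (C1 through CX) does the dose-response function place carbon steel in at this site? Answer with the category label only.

C3

carbon steel: T≤10 °C ⇒ hinge +0.150·(-1.2−10) = -1.6800
  sulphur-dioxide contribution → 13.49 μm/a
  chloride contribution → 18.9 μm/a
  total first-year rate 32.39 μm/a
Category bounds: 25…50 μm/a bracket r_corr ⇒ C3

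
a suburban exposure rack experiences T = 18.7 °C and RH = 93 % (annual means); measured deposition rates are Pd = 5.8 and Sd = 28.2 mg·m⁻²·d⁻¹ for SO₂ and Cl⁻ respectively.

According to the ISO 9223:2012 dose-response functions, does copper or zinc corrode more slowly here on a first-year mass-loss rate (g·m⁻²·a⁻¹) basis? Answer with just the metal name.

zinc

copper: f(T) = -0.080·(T−10) [T>10 °C] = -0.6960
  Pd branch = 0.0053·Pd^0.26·e^(0.059·RH+f) = 1.008 μm/a
  Cl⁻ term: 0.01025·28.2^0.27·exp(0.036·93+0.049·18.7) = 1.796
  r_corr = 1.008 + 1.796 = 2.804 μm/a
  mass loss = 2.804 μm/a × 8.96 g/cm³ = 25.12 g·m⁻²·a⁻¹
zinc: T>10 °C ⇒ hinge -0.071·(18.7−10) = -0.6177
  Pd branch = 0.0129·Pd^0.44·e^(0.046·RH+f) = 1.087 μm/a
  Sd branch = 0.0175·Sd^0.57·e^(0.008·RH+0.085·T) = 1.211 μm/a
  sum: 1.087 + 1.211 → r_corr = 2.298 μm/a
  mass loss = 2.298 μm/a × 7.14 g/cm³ = 16.41 g·m⁻²·a⁻¹
Ordering by g·m⁻²·a⁻¹: copper (25.1) > zinc (16.4)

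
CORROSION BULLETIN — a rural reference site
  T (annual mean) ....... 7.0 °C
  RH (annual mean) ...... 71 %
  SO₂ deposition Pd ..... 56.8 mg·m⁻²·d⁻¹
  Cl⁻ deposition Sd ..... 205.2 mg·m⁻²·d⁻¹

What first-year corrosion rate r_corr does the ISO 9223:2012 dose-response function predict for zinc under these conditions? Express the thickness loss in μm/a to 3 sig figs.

zinc: f(T) = +0.038·(T−10) [T≤10 °C] = -0.1140
  SO₂ term: 0.0129·56.8^0.44·exp(0.046·71-0.1140) = 1.784
  Sd branch = 0.0175·Sd^0.57·e^(0.008·RH+0.085·T) = 1.164 μm/a
  sum: 1.784 + 1.164 → r_corr = 2.948 μm/a

r_corr = 2.95 μm/a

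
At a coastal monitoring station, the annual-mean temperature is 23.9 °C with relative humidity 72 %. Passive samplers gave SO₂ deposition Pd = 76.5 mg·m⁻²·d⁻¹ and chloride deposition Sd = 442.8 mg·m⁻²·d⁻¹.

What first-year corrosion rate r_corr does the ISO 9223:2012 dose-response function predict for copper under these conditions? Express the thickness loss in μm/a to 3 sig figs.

copper: T>10 °C ⇒ hinge -0.080·(23.9−10) = -1.1120
  sulphur-dioxide contribution → 0.3767 μm/a
  chloride contribution → 2.288 μm/a
  ⇒ r_corr(copper) = 2.665 μm/a

r_corr = 2.66 μm/a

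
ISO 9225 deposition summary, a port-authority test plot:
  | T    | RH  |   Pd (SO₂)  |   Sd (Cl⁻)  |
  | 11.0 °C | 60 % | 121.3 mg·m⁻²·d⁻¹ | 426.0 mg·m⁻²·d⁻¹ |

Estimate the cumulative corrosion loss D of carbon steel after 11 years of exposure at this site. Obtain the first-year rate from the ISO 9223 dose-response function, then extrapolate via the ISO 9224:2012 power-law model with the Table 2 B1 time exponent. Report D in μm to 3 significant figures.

carbon steel: T>10 °C ⇒ hinge -0.054·(11.0−10) = -0.0540
  sulphur-dioxide contribution → 67.5 μm/a
  chloride contribution → 48.96 μm/a
  total first-year rate 116.5 μm/a
ISO 9224: D(t) = r_corr · t^b with b = 0.523 (carbon steel, B1)
  D(11) = 116.5 × 11^0.523 = 116.5 × 3.505 = 408.1 μm

D(11) = 408 μm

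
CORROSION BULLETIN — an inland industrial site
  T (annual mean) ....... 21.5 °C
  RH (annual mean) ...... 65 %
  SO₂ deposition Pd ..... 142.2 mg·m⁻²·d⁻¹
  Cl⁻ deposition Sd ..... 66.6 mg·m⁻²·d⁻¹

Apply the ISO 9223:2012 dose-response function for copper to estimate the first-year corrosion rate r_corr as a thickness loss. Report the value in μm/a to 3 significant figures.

r_corr = 1.30 μm/a

copper: temperature factor f = -0.080·(11.5) = -0.9200
  Pd branch = 0.0053·Pd^0.26·e^(0.059·RH+f) = 0.3548 μm/a
  Sd branch = 0.01025·Sd^0.27·e^(0.036·RH+0.049·T) = 0.9481 μm/a
  sum: 0.3548 + 0.9481 → r_corr = 1.303 μm/a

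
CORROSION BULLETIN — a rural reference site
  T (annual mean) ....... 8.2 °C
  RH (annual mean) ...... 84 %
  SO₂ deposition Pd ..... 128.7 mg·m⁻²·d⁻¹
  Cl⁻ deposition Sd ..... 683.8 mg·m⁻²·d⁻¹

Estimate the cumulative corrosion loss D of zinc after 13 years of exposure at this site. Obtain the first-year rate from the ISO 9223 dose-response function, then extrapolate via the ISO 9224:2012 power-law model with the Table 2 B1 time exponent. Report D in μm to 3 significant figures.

zinc: T≤10 °C ⇒ hinge +0.038·(8.2−10) = -0.0684
  SO₂ term: 0.0129·128.7^0.44·exp(0.046·84-0.0684) = 4.866
  Cl⁻ term: 0.0175·683.8^0.57·exp(0.008·84+0.085·8.2) = 2.841
  sum: 4.866 + 2.841 → r_corr = 7.708 μm/a
Power-law: D(13) = r_corr · 13^0.813
  D(13) = 7.708 × 13^0.813 = 7.708 × 8.047 = 62.02 μm

D(13) = 62.0 μm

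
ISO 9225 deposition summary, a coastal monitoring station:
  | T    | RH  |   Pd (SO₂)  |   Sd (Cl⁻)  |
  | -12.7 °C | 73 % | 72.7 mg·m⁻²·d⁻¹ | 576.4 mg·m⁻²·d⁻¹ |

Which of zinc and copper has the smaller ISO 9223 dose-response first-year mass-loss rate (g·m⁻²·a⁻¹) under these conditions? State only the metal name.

zinc: temperature factor f = +0.038·(-22.7) = -0.8626
  Pd branch = 0.0129·Pd^0.44·e^(0.046·RH+f) = 1.031 μm/a
  Cl⁻ term: 0.0175·576.4^0.57·exp(0.008·73+0.085·-12.7) = 0.3994
  sum: 1.031 + 0.3994 → r_corr = 1.431 μm/a
  mass loss = 1.431 μm/a × 7.14 g/cm³ = 10.22 g·m⁻²·a⁻¹
copper: temperature factor f = +0.126·(-22.7) = -2.8602
  SO₂ term: 0.0053·72.7^0.26·exp(0.059·73-2.8602) = 0.06865
  Sd branch = 0.01025·Sd^0.27·e^(0.036·RH+0.049·T) = 0.4238 μm/a
  sum: 0.06865 + 0.4238 → r_corr = 0.4925 μm/a
  mass loss = 0.4925 μm/a × 8.96 g/cm³ = 4.413 g·m⁻²·a⁻¹
Ordering by g·m⁻²·a⁻¹: zinc (10.2) > copper (4.41)

copper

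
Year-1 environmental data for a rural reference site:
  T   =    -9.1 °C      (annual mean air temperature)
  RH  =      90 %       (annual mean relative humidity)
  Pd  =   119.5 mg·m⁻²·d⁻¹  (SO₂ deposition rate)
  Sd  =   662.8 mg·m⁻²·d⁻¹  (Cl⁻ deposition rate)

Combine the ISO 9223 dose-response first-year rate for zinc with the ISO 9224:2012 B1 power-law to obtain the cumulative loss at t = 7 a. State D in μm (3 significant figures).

zinc: f(T) = +0.038·(T−10) [T≤10 °C] = -0.7258
  SO₂ term: 0.0129·119.5^0.44·exp(0.046·90-0.7258) = 3.217
  Cl⁻ term: 0.0175·662.8^0.57·exp(0.008·90+0.085·-9.1) = 0.673
  r_corr = 3.217 + 0.673 = 3.89 μm/a
Power-law: D(7) = r_corr · 7^0.813
  D(7) = 3.89 × 7^0.813 = 3.89 × 4.865 = 18.92 μm

D(7) = 18.9 μm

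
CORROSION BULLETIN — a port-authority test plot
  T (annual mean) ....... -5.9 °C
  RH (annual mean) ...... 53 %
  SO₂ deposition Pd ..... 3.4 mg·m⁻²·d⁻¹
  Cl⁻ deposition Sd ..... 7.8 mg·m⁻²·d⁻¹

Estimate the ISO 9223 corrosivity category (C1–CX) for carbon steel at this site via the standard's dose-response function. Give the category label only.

carbon steel: temperature factor f = +0.150·(-15.9) = -2.3850
  Pd branch = 1.77·Pd^0.52·e^(0.02·RH+f) = 0.889 μm/a
  Sd branch = 0.102·Sd^0.62·e^(0.033·RH+0.04·T) = 1.655 μm/a
  r_corr = 0.889 + 1.655 = 2.544 μm/a
ISO 9223 Table 2 (carbon steel): 1.3 < 2.54 ≤ 25 μm/a ⇒ C2

C2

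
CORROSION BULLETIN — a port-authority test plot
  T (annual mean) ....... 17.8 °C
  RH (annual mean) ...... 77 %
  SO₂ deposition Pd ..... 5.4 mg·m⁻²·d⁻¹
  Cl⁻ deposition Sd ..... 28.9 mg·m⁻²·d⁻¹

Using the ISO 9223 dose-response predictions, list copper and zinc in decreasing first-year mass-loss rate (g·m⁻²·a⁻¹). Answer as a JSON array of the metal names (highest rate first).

["copper", "zinc"]

copper: temperature factor f = -0.080·(7.8) = -0.6240
  Pd branch = 0.0053·Pd^0.26·e^(0.059·RH+f) = 0.4137 μm/a
  Sd branch = 0.01025·Sd^0.27·e^(0.036·RH+0.049·T) = 0.9723 μm/a
  r_corr = 0.4137 + 0.9723 = 1.386 μm/a
  mass loss = 1.386 μm/a × 8.96 g/cm³ = 12.42 g·m⁻²·a⁻¹
zinc: temperature factor f = -0.071·(7.8) = -0.5538
  SO₂ term: 0.0129·5.4^0.44·exp(0.046·77-0.5538) = 0.5378
  Cl⁻ term: 0.0175·28.9^0.57·exp(0.008·77+0.085·17.8) = 1.001
  r_corr = 0.5378 + 1.001 = 1.539 μm/a
  mass loss = 1.539 μm/a × 7.14 g/cm³ = 10.99 g·m⁻²·a⁻¹
Ordering by g·m⁻²·a⁻¹: copper (12.4) > zinc (11)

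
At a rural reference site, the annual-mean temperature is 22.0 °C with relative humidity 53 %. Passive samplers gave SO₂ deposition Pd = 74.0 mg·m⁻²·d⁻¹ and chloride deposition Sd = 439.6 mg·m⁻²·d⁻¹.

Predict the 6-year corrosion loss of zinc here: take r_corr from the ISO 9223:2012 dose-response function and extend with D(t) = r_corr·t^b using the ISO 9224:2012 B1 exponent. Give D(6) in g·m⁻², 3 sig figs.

zinc: T>10 °C ⇒ hinge -0.071·(22.0−10) = -0.8520
  SO₂ term: 0.0129·74.0^0.44·exp(0.046·53-0.8520) = 0.4186
  Sd branch = 0.0175·Sd^0.57·e^(0.008·RH+0.085·T) = 5.57 μm/a
  r_corr = 0.4186 + 5.57 = 5.989 μm/a
Power-law: D(6) = r_corr · 6^0.813
  D(6) = 5.989 × 6^0.813 = 5.989 × 4.292 = 25.7 μm
  Mass loss = 25.7 μm × 7.14 g/cm³ = 183.5 g·m⁻²

D(6) = 184 g·m⁻²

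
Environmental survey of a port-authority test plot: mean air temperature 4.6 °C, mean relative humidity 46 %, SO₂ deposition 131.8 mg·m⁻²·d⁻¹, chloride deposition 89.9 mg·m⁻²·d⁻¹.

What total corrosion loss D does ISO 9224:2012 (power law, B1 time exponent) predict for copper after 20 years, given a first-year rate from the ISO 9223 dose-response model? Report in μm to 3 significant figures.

D(20) = 2.73 μm

copper: T≤10 °C ⇒ hinge +0.126·(4.6−10) = -0.6804
  sulphur-dioxide contribution → 0.1441 μm/a
  chloride contribution → 0.2266 μm/a
  total first-year rate 0.3707 μm/a
Long-term exponent b (ISO 9224 Table 2, B1) = 0.667
  D(20) = 0.3707 × 20^0.667 = 0.3707 × 7.375 = 2.734 μm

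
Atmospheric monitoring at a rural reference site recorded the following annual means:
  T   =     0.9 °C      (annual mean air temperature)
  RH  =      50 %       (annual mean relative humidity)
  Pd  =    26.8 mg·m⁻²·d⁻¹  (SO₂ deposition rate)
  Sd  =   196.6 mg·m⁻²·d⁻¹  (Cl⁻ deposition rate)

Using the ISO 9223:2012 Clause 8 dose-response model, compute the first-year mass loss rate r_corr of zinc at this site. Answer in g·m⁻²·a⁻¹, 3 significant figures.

zinc: temperature factor f = +0.038·(-9.1) = -0.3458
  sulphur-dioxide contribution → 0.387 μm/a
  chloride contribution → 0.5719 μm/a
  total first-year rate 0.9589 μm/a
Convert to mass loss: 0.9589 μm/a × 7.14 g/cm³ = 6.846 g·m⁻²·a⁻¹

r_corr = 6.85 g·m⁻²·a⁻¹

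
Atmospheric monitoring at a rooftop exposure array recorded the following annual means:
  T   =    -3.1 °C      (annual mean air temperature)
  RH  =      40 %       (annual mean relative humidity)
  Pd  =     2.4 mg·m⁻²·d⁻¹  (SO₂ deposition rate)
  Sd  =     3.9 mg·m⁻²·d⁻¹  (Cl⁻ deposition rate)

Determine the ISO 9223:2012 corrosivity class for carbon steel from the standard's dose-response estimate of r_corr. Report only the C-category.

C2

carbon steel: temperature factor f = +0.150·(-13.1) = -1.9650
  SO₂ term: 1.77·2.4^0.52·exp(0.02·40-1.9650) = 0.8704
  Cl⁻ term: 0.102·3.9^0.62·exp(0.033·40+0.04·-3.1) = 0.7843
  sum: 0.8704 + 0.7843 → r_corr = 1.655 μm/a
Category bounds: 1.3…25 μm/a bracket r_corr ⇒ C2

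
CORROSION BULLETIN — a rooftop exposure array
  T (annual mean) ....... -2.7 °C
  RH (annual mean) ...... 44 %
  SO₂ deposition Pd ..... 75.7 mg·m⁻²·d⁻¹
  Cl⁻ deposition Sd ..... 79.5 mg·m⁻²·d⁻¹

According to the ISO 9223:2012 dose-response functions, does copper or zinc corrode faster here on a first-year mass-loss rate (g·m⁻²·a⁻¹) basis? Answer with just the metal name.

copper: T≤10 °C ⇒ hinge +0.126·(-2.7−10) = -1.6002
  Pd branch = 0.0053·Pd^0.26·e^(0.059·RH+f) = 0.04419 μm/a
  Cl⁻ term: 0.01025·79.5^0.27·exp(0.036·44+0.049·-2.7) = 0.1427
  sum: 0.04419 + 0.1427 → r_corr = 0.1868 μm/a
  mass loss = 0.1868 μm/a × 8.96 g/cm³ = 1.674 g·m⁻²·a⁻¹
zinc: T≤10 °C ⇒ hinge +0.038·(-2.7−10) = -0.4826
  Pd branch = 0.0129·Pd^0.44·e^(0.046·RH+f) = 0.4044 μm/a
  Sd branch = 0.0175·Sd^0.57·e^(0.008·RH+0.085·T) = 0.2396 μm/a
  sum: 0.4044 + 0.2396 → r_corr = 0.644 μm/a
  mass loss = 0.644 μm/a × 7.14 g/cm³ = 4.598 g·m⁻²·a⁻¹
Ordering by g·m⁻²·a⁻¹: zinc (4.6) > copper (1.67)

zinc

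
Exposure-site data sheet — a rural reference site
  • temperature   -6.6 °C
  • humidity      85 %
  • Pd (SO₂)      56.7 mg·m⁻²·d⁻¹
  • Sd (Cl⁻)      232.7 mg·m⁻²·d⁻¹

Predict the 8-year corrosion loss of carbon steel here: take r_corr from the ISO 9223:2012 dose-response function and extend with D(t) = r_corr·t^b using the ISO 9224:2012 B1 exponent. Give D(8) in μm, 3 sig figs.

D(8) = 132 μm

carbon steel: f(T) = +0.150·(T−10) [T≤10 °C] = -2.4900
  Pd branch = 1.77·Pd^0.52·e^(0.02·RH+f) = 6.558 μm/a
  Cl⁻ term: 0.102·232.7^0.62·exp(0.033·85+0.04·-6.6) = 37.98
  sum: 6.558 + 37.98 → r_corr = 44.54 μm/a
Power-law: D(8) = r_corr · 8^0.523
  D(8) = 44.54 × 8^0.523 = 44.54 × 2.967 = 132.1 μm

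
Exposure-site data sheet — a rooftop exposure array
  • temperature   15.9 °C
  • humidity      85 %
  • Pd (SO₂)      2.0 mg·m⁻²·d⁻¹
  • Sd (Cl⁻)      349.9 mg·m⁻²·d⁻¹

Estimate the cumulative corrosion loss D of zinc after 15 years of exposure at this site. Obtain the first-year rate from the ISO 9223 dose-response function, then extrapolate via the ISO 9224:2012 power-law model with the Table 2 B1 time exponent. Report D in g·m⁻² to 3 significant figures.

zinc: temperature factor f = -0.071·(5.9) = -0.4189
  Pd branch = 0.0129·Pd^0.44·e^(0.046·RH+f) = 0.5744 μm/a
  Sd branch = 0.0175·Sd^0.57·e^(0.008·RH+0.085·T) = 3.761 μm/a
  r_corr = 0.5744 + 3.761 = 4.336 μm/a
Long-term exponent b (ISO 9224 Table 2, B1) = 0.813
  D(15) = 4.336 × 15^0.813 = 4.336 × 9.04 = 39.2 μm
  Mass loss = 39.2 μm × 7.14 g/cm³ = 279.9 g·m⁻²

D(15) = 280 g·m⁻²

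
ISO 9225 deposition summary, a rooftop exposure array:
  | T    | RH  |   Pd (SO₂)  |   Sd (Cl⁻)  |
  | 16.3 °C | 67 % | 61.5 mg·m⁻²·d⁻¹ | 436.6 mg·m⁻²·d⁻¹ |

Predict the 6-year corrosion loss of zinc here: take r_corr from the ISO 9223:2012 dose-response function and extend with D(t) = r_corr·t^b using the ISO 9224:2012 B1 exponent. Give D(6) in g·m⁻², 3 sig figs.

zinc: f(T) = -0.071·(T−10) [T>10 °C] = -0.4473
  SO₂ term: 0.0129·61.5^0.44·exp(0.046·67-0.4473) = 1.101
  Sd branch = 0.0175·Sd^0.57·e^(0.008·RH+0.085·T) = 3.823 μm/a
  sum: 1.101 + 3.823 → r_corr = 4.924 μm/a
ISO 9224: D(t) = r_corr · t^b with b = 0.813 (zinc, B1)
  D(6) = 4.924 × 6^0.813 = 4.924 × 4.292 = 21.13 μm
  Mass loss = 21.13 μm × 7.14 g/cm³ = 150.9 g·m⁻²

D(6) = 151 g·m⁻²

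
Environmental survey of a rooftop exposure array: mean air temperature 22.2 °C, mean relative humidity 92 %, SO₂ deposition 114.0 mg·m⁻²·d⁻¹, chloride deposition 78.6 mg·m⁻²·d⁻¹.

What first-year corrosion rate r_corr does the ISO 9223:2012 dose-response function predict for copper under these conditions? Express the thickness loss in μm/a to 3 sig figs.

copper: f(T) = -0.080·(T−10) [T>10 °C] = -0.9760
  sulphur-dioxide contribution → 1.558 μm/a
  chloride contribution → 2.712 μm/a
  ⇒ r_corr(copper) = 4.27 μm/a

r_corr = 4.27 μm/a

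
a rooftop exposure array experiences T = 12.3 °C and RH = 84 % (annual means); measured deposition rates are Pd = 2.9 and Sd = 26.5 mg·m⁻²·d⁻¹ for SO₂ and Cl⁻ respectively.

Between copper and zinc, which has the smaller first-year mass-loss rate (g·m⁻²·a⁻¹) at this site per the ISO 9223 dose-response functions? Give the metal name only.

copper: T>10 °C ⇒ hinge -0.080·(12.3−10) = -0.1840
  SO₂ term: 0.0053·2.9^0.26·exp(0.059·84-0.1840) = 0.8259
  Sd branch = 0.01025·Sd^0.27·e^(0.036·RH+0.049·T) = 0.9334 μm/a
  sum: 0.8259 + 0.9334 → r_corr = 1.759 μm/a
  mass loss = 1.759 μm/a × 8.96 g/cm³ = 15.76 g·m⁻²·a⁻¹
zinc: T>10 °C ⇒ hinge -0.071·(12.3−10) = -0.1633
  Pd branch = 0.0129·Pd^0.44·e^(0.046·RH+f) = 0.8341 μm/a
  Sd branch = 0.0175·Sd^0.57·e^(0.008·RH+0.085·T) = 0.6312 μm/a
  sum: 0.8341 + 0.6312 → r_corr = 1.465 μm/a
  mass loss = 1.465 μm/a × 7.14 g/cm³ = 10.46 g·m⁻²·a⁻¹
Ordering by g·m⁻²·a⁻¹: copper (15.8) > zinc (10.5)

zinc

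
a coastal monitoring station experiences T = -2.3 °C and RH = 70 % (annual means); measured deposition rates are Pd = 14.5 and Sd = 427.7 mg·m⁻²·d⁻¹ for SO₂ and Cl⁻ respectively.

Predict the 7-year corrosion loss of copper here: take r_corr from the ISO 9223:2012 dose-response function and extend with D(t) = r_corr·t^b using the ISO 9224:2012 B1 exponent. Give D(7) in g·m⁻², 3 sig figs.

D(7) = 23.8 g·m⁻²

copper: T≤10 °C ⇒ hinge +0.126·(-2.3−10) = -1.5498
  Pd branch = 0.0053·Pd^0.26·e^(0.059·RH+f) = 0.1402 μm/a
  Cl⁻ term: 0.01025·427.7^0.27·exp(0.036·70+0.049·-2.3) = 0.5843
  r_corr = 0.1402 + 0.5843 = 0.7245 μm/a
Long-term exponent b (ISO 9224 Table 2, B1) = 0.667
  D(7) = 0.7245 × 7^0.667 = 0.7245 × 3.662 = 2.653 μm
  Mass loss = 2.653 μm × 8.96 g/cm³ = 23.77 g·m⁻²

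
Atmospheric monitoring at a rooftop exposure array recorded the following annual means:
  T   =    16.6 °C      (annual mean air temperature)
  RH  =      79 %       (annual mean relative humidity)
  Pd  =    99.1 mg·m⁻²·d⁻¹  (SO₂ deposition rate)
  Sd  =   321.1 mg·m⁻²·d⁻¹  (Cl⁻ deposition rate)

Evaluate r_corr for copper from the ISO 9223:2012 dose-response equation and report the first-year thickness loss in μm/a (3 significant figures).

copper: temperature factor f = -0.080·(6.6) = -0.5280
  sulphur-dioxide contribution → 1.092 μm/a
  chloride contribution → 1.888 μm/a
  total first-year rate 2.98 μm/a

r_corr = 2.98 μm/a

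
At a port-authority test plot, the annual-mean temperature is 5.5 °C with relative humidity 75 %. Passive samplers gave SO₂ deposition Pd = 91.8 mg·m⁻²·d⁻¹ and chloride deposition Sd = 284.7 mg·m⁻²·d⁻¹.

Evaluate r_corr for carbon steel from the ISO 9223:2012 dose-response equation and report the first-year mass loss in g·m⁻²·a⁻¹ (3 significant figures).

r_corr = 727 g·m⁻²·a⁻¹

carbon steel: f(T) = +0.150·(T−10) [T≤10 °C] = -0.6750
  SO₂ term: 1.77·91.8^0.52·exp(0.02·75-0.6750) = 42.36
  Cl⁻ term: 0.102·284.7^0.62·exp(0.033·75+0.04·5.5) = 50.2
  r_corr = 42.36 + 50.2 = 92.56 μm/a
Convert to mass loss: 92.56 μm/a × 7.85 g/cm³ = 726.6 g·m⁻²·a⁻¹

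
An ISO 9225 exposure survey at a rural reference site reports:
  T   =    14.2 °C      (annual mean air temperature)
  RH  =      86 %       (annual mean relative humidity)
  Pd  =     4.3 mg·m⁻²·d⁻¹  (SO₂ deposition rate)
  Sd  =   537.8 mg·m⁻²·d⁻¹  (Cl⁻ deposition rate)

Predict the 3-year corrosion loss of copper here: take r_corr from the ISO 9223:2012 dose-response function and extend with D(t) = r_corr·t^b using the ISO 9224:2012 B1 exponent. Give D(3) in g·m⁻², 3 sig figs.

copper: temperature factor f = -0.080·(4.2) = -0.3360
  SO₂ term: 0.0053·4.3^0.26·exp(0.059·86-0.3360) = 0.8844
  Sd branch = 0.01025·Sd^0.27·e^(0.036·RH+0.049·T) = 2.482 μm/a
  r_corr = 0.8844 + 2.482 = 3.366 μm/a
ISO 9224: D(t) = r_corr · t^b with b = 0.667 (copper, B1)
  D(3) = 3.366 × 3^0.667 = 3.366 × 2.081 = 7.004 μm
  Mass loss = 7.004 μm × 8.96 g/cm³ = 62.76 g·m⁻²

D(3) = 62.8 g·m⁻²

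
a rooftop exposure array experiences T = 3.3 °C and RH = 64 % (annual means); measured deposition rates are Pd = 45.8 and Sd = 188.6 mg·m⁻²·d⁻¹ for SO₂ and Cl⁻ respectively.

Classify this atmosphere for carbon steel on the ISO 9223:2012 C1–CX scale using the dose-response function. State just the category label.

carbon steel: temperature factor f = +0.150·(-6.7) = -1.0050
  sulphur-dioxide contribution → 17.02 μm/a
  chloride contribution → 24.77 μm/a
  total first-year rate 41.8 μm/a
Category bounds: 25…50 μm/a bracket r_corr ⇒ C3

C3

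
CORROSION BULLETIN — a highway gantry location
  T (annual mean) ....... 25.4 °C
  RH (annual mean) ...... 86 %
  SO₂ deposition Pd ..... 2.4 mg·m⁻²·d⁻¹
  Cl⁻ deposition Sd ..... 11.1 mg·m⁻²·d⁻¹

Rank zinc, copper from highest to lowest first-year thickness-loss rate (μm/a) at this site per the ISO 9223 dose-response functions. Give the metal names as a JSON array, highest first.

zinc: T>10 °C ⇒ hinge -0.071·(25.4−10) = -1.0934
  SO₂ term: 0.0129·2.4^0.44·exp(0.046·86-1.0934) = 0.332
  Cl⁻ term: 0.0175·11.1^0.57·exp(0.008·86+0.085·25.4) = 1.189
  sum: 0.332 + 1.189 → r_corr = 1.521 μm/a
copper: temperature factor f = -0.080·(15.4) = -1.2320
  SO₂ term: 0.0053·2.4^0.26·exp(0.059·86-1.2320) = 0.3102
  Cl⁻ term: 0.01025·11.1^0.27·exp(0.036·86+0.049·25.4) = 1.507
  r_corr = 0.3102 + 1.507 = 1.817 μm/a
Ordering by μm/a: copper (1.82) > zinc (1.52)

["copper", "zinc"]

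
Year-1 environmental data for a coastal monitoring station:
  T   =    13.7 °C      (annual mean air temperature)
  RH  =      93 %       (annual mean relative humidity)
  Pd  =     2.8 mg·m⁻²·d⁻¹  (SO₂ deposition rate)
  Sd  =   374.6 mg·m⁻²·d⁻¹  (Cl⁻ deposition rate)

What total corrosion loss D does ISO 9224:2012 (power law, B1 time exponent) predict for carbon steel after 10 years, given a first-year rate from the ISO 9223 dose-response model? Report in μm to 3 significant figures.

carbon steel: T>10 °C ⇒ hinge -0.054·(13.7−10) = -0.1998
  sulphur-dioxide contribution → 15.9 μm/a
  chloride contribution → 149.6 μm/a
  total first-year rate 165.5 μm/a
ISO 9224: D(t) = r_corr · t^b with b = 0.523 (carbon steel, B1)
  D(10) = 165.5 × 10^0.523 = 165.5 × 3.334 = 552 μm

D(10) = 552 μm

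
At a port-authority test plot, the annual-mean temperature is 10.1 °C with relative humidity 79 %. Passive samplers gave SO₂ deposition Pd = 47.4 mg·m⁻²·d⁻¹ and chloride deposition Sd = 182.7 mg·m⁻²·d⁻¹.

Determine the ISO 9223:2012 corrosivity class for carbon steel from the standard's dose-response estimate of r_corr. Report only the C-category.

carbon steel: T>10 °C ⇒ hinge -0.054·(10.1−10) = -0.0054
  sulphur-dioxide contribution → 63.57 μm/a
  chloride contribution → 52.3 μm/a
  total first-year rate 115.9 μm/a
116 μm/a falls in (80, 200] for carbon steel → category C5

C5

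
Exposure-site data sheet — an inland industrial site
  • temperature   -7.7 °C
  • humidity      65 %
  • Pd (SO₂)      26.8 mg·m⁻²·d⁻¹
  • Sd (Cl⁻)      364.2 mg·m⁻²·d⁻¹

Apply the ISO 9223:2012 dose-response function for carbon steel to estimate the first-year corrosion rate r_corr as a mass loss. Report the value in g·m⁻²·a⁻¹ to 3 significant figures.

carbon steel: temperature factor f = +0.150·(-17.7) = -2.6550
  Pd branch = 1.77·Pd^0.52·e^(0.02·RH+f) = 2.524 μm/a
  Cl⁻ term: 0.102·364.2^0.62·exp(0.033·65+0.04·-7.7) = 24.8
  sum: 2.524 + 24.8 → r_corr = 27.32 μm/a
Convert to mass loss: 27.32 μm/a × 7.85 g/cm³ = 214.5 g·m⁻²·a⁻¹

r_corr = 214 g·m⁻²·a⁻¹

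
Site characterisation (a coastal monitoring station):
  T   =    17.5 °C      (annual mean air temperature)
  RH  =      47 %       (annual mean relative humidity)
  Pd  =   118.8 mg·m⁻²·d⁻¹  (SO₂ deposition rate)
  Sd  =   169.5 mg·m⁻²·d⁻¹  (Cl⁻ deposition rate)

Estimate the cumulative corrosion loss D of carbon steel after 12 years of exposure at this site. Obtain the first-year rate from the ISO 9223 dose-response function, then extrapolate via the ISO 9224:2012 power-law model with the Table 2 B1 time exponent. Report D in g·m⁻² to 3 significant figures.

D(12) = 1.72e+03 g·m⁻²

carbon steel: f(T) = -0.054·(T−10) [T>10 °C] = -0.4050
  SO₂ term: 1.77·118.8^0.52·exp(0.02·47-0.4050) = 36.24
  Cl⁻ term: 0.102·169.5^0.62·exp(0.033·47+0.04·17.5) = 23.35
  r_corr = 36.24 + 23.35 = 59.59 μm/a
Power-law: D(12) = r_corr · 12^0.523
  D(12) = 59.59 × 12^0.523 = 59.59 × 3.668 = 218.6 μm
  Mass loss = 218.6 μm × 7.85 g/cm³ = 1716 g·m⁻²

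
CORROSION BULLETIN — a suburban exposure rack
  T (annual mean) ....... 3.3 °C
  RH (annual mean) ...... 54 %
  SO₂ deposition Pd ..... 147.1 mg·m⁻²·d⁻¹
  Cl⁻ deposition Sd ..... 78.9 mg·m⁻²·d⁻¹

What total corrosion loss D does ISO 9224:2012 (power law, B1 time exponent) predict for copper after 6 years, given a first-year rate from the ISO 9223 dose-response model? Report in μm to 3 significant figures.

copper: T≤10 °C ⇒ hinge +0.126·(3.3−10) = -0.8442
  sulphur-dioxide contribution → 0.2018 μm/a
  chloride contribution → 0.2738 μm/a
  ⇒ r_corr(copper) = 0.4756 μm/a
Power-law: D(6) = r_corr · 6^0.667
  D(6) = 0.4756 × 6^0.667 = 0.4756 × 3.304 = 1.571 μm

D(6) = 1.57 μm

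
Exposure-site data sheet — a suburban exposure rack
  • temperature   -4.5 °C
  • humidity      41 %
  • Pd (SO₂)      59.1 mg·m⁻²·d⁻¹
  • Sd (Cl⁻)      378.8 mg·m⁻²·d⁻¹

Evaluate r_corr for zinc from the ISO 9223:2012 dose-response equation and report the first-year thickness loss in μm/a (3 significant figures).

r_corr = 0.784 μm/a

zinc: T≤10 °C ⇒ hinge +0.038·(-4.5−10) = -0.5510
  Pd branch = 0.0129·Pd^0.44·e^(0.046·RH+f) = 0.295 μm/a
  Sd branch = 0.0175·Sd^0.57·e^(0.008·RH+0.085·T) = 0.4887 μm/a
  r_corr = 0.295 + 0.4887 = 0.7838 μm/a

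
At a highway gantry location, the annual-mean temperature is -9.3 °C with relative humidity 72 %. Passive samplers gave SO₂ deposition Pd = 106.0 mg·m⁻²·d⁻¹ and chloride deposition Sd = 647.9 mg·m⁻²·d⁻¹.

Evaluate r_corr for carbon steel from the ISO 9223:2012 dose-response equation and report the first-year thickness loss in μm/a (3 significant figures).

carbon steel: T≤10 °C ⇒ hinge +0.150·(-9.3−10) = -2.8950
  sulphur-dioxide contribution → 4.669 μm/a
  chloride contribution → 41.89 μm/a
  total first-year rate 46.55 μm/a

r_corr = 46.6 μm/a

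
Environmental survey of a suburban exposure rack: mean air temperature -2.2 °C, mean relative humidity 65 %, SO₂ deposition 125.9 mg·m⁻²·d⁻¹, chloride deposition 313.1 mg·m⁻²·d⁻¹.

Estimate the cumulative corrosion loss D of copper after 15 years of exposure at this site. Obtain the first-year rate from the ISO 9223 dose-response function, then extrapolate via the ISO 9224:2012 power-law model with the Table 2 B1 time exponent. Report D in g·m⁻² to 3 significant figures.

copper: f(T) = +0.126·(T−10) [T≤10 °C] = -1.5372
  sulphur-dioxide contribution → 0.1854 μm/a
  chloride contribution → 0.4508 μm/a
  total first-year rate 0.6362 μm/a
ISO 9224: D(t) = r_corr · t^b with b = 0.667 (copper, B1)
  D(15) = 0.6362 × 15^0.667 = 0.6362 × 6.088 = 3.873 μm
  Mass loss = 3.873 μm × 8.96 g/cm³ = 34.7 g·m⁻²

D(15) = 34.7 g·m⁻²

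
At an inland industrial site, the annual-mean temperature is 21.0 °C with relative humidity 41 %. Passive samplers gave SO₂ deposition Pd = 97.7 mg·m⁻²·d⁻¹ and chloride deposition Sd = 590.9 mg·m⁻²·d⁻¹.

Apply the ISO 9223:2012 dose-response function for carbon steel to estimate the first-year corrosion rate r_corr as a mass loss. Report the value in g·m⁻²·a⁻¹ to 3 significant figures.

r_corr = 564 g·m⁻²·a⁻¹

carbon steel: temperature factor f = -0.054·(11.0) = -0.5940
  sulphur-dioxide contribution → 24.04 μm/a
  chloride contribution → 47.79 μm/a
  ⇒ r_corr(carbon steel) = 71.83 μm/a
Convert to mass loss: 71.83 μm/a × 7.85 g/cm³ = 563.8 g·m⁻²·a⁻¹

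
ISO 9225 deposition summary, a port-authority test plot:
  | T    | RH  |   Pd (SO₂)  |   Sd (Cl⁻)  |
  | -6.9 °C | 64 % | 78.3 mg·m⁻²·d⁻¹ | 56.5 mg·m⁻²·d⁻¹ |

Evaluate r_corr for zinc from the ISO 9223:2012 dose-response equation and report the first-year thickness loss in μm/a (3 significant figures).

r_corr = 1.04 μm/a

zinc: temperature factor f = +0.038·(-16.9) = -0.6422
  Pd branch = 0.0129·Pd^0.44·e^(0.046·RH+f) = 0.878 μm/a
  Cl⁻ term: 0.0175·56.5^0.57·exp(0.008·64+0.085·-6.9) = 0.1619
  r_corr = 0.878 + 0.1619 = 1.04 μm/a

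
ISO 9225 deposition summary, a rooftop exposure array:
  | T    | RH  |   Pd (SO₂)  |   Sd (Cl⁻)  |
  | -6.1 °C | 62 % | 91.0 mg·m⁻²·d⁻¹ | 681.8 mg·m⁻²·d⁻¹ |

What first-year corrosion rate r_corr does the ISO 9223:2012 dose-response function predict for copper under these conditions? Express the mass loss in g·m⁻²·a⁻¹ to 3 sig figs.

r_corr = 4.48 g·m⁻²·a⁻¹

copper: T≤10 °C ⇒ hinge +0.126·(-6.1−10) = -2.0286
  SO₂ term: 0.0053·91.0^0.26·exp(0.059·62-2.0286) = 0.08735
  Cl⁻ term: 0.01025·681.8^0.27·exp(0.036·62+0.049·-6.1) = 0.4124
  r_corr = 0.08735 + 0.4124 = 0.4998 μm/a
Convert to mass loss: 0.4998 μm/a × 8.96 g/cm³ = 4.478 g·m⁻²·a⁻¹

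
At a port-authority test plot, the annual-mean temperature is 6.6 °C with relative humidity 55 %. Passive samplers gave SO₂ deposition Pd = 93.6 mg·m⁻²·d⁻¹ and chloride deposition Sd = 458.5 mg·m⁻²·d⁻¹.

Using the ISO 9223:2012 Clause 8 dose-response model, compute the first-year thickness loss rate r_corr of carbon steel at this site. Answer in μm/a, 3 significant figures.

r_corr = 70.3 μm/a

carbon steel: temperature factor f = +0.150·(-3.4) = -0.5100
  sulphur-dioxide contribution → 33.83 μm/a
  chloride contribution → 36.44 μm/a
  ⇒ r_corr(carbon steel) = 70.26 μm/a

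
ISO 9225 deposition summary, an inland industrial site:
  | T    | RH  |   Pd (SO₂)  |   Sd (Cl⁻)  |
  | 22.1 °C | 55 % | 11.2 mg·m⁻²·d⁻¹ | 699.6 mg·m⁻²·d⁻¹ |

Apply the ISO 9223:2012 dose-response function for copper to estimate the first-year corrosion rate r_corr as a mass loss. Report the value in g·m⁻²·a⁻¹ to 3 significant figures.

r_corr = 12.4 g·m⁻²·a⁻¹

copper: T>10 °C ⇒ hinge -0.080·(22.1−10) = -0.9680
  Pd branch = 0.0053·Pd^0.26·e^(0.059·RH+f) = 0.09682 μm/a
  Cl⁻ term: 0.01025·699.6^0.27·exp(0.036·55+0.049·22.1) = 1.285
  sum: 0.09682 + 1.285 → r_corr = 1.382 μm/a
Convert to mass loss: 1.382 μm/a × 8.96 g/cm³ = 12.38 g·m⁻²·a⁻¹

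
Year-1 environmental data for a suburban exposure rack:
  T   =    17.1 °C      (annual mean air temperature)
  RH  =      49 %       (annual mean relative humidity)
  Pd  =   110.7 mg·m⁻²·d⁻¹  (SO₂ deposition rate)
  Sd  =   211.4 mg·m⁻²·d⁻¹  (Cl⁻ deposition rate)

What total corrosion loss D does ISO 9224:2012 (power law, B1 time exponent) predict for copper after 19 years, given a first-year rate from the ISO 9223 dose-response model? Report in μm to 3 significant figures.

D(19) = 5.49 μm

copper: T>10 °C ⇒ hinge -0.080·(17.1−10) = -0.5680
  Pd branch = 0.0053·Pd^0.26·e^(0.059·RH+f) = 0.1839 μm/a
  Cl⁻ term: 0.01025·211.4^0.27·exp(0.036·49+0.049·17.1) = 0.5868
  sum: 0.1839 + 0.5868 → r_corr = 0.7707 μm/a
Power-law: D(19) = r_corr · 19^0.667
  D(19) = 0.7707 × 19^0.667 = 0.7707 × 7.127 = 5.493 μm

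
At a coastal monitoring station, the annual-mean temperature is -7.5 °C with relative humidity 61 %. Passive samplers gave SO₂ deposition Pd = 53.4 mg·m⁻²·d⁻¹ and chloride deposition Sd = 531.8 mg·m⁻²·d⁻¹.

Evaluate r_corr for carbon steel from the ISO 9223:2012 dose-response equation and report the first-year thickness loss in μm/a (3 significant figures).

carbon steel: temperature factor f = +0.150·(-17.5) = -2.6250
  sulphur-dioxide contribution → 3.436 μm/a
  chloride contribution → 27.7 μm/a
  ⇒ r_corr(carbon steel) = 31.14 μm/a

r_corr = 31.1 μm/a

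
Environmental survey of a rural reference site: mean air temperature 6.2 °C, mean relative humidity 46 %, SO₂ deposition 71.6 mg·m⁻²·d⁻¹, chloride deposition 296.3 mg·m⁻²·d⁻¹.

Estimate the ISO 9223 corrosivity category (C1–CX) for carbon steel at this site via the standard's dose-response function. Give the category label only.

C3

carbon steel: T≤10 °C ⇒ hinge +0.150·(6.2−10) = -0.5700
  SO₂ term: 1.77·71.6^0.52·exp(0.02·46-0.5700) = 23.15
  Sd branch = 0.102·Sd^0.62·e^(0.033·RH+0.04·T) = 20.33 μm/a
  sum: 23.15 + 20.33 → r_corr = 43.47 μm/a
ISO 9223 Table 2 (carbon steel): 25 < 43.5 ≤ 50 μm/a ⇒ C3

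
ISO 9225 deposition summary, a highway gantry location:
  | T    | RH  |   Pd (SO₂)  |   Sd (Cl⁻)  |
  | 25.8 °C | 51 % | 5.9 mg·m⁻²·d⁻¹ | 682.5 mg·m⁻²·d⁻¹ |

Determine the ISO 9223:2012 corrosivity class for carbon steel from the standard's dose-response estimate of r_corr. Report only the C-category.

C5

carbon steel: T>10 °C ⇒ hinge -0.054·(25.8−10) = -0.8532
  sulphur-dioxide contribution → 5.263 μm/a
  chloride contribution → 88.08 μm/a
  ⇒ r_corr(carbon steel) = 93.34 μm/a
Category bounds: 80…200 μm/a bracket r_corr ⇒ C5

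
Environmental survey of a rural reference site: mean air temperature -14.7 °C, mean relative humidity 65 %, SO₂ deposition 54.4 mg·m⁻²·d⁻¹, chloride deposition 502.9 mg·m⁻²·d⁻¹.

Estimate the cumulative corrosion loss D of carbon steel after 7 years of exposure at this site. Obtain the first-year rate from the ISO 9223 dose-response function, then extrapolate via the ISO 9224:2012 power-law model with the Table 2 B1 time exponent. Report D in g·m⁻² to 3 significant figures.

D(7) = 525 g·m⁻²

carbon steel: T≤10 °C ⇒ hinge +0.150·(-14.7−10) = -3.7050
  sulphur-dioxide contribution → 1.276 μm/a
  chloride contribution → 22.89 μm/a
  ⇒ r_corr(carbon steel) = 24.17 μm/a
Power-law: D(7) = r_corr · 7^0.523
  D(7) = 24.17 × 7^0.523 = 24.17 × 2.767 = 66.88 μm
  Mass loss = 66.88 μm × 7.85 g/cm³ = 525 g·m⁻²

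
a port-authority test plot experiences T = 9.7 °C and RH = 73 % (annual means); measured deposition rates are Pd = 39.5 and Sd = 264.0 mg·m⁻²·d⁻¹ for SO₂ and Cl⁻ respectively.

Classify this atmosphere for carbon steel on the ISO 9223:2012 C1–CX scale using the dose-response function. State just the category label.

C5

carbon steel: T≤10 °C ⇒ hinge +0.150·(9.7−10) = -0.0450
  SO₂ term: 1.77·39.5^0.52·exp(0.02·73-0.0450) = 49.29
  Sd branch = 0.102·Sd^0.62·e^(0.033·RH+0.04·T) = 53.05 μm/a
  r_corr = 49.29 + 53.05 = 102.3 μm/a
Category bounds: 80…200 μm/a bracket r_corr ⇒ C5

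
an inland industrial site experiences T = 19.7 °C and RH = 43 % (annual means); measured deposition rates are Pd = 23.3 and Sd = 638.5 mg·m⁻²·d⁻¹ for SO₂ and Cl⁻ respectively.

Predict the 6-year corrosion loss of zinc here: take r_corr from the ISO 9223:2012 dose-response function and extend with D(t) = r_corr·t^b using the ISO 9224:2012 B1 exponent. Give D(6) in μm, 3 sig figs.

zinc: f(T) = -0.071·(T−10) [T>10 °C] = -0.6887
  Pd branch = 0.0129·Pd^0.44·e^(0.046·RH+f) = 0.1871 μm/a
  Sd branch = 0.0175·Sd^0.57·e^(0.008·RH+0.085·T) = 5.231 μm/a
  sum: 0.1871 + 5.231 → r_corr = 5.418 μm/a
Power-law: D(6) = r_corr · 6^0.813
  D(6) = 5.418 × 6^0.813 = 5.418 × 4.292 = 23.25 μm

D(6) = 23.3 μm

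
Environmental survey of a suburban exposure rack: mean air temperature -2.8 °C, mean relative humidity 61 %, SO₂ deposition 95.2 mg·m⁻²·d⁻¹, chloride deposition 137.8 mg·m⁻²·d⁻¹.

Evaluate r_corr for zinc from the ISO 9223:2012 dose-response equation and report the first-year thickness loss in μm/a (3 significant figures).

r_corr = 1.35 μm/a

zinc: f(T) = +0.038·(T−10) [T≤10 °C] = -0.4864
  SO₂ term: 0.0129·95.2^0.44·exp(0.046·61-0.4864) = 0.974
  Sd branch = 0.0175·Sd^0.57·e^(0.008·RH+0.085·T) = 0.3724 μm/a
  sum: 0.974 + 0.3724 → r_corr = 1.346 μm/a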